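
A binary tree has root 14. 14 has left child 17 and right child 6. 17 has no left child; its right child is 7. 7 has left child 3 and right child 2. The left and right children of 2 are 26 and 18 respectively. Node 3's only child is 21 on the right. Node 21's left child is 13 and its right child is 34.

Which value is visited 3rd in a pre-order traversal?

Pre-order visits the node, then its left subtree, then its right subtree.
Visit 14.
At 14: go left to 17.
  Visit 17.
  At 17: no left child.
  At 17: go right to 7.
    Visit 7.
    At 7: go left to 3.
      Visit 3.
      At 3: no left child.
      At 3: go right to 21.
        Visit 21.
        At 21: go left to 13.
          13 is a leaf — visit 13.
        At 21: go right to 34.
          34 is a leaf — visit 34.
    At 7: go right to 2.
      Visit 2.
      At 2: go left to 26.
        26 is a leaf — visit 26.
      At 2: go right to 18.
        18 is a leaf — visit 18.
At 14: go right to 6.
  6 is a leaf — visit 6.
Full pre-order sequence: 14, 17, 7, 3, 21, 13, 34, 2, 26, 18, 6.

7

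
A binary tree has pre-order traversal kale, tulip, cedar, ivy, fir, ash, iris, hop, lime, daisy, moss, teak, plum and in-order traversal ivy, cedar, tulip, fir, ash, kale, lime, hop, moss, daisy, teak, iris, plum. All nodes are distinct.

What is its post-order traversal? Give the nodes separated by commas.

The first element of pre-order is the root; it splits in-order into left and right subtrees.
Root kale: left subtree has 5 nodes {ivy, cedar, tulip, fir, ash}, right has 7 {lime, hop, moss, daisy, teak, iris, plum}.
  Root tulip: left subtree has 2 nodes {ivy, cedar}, right has 2 {fir, ash}.
    Root cedar: left subtree has 1 node {ivy}, right has 0 { }.
    Root fir: left subtree has 0 nodes { }, right has 1 {ash}.
  Root iris: left subtree has 5 nodes {lime, hop, moss, daisy, teak}, right has 1 {plum}.
    Root hop: left subtree has 1 node {lime}, right has 3 {moss, daisy, teak}.
      Root daisy: left subtree has 1 node {moss}, right has 1 {teak}.

ivy, cedar, ash, fir, tulip, lime, moss, teak, daisy, hop, plum, iris, kale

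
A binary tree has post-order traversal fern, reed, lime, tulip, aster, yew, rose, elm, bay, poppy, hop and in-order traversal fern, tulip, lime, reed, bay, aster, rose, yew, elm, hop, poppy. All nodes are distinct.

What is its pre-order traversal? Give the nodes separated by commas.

hop, bay, tulip, fern, lime, reed, elm, rose, aster, yew, poppy

The last element of post-order is the root; it splits in-order into left and right subtrees.
Root hop: left subtree has 9 nodes {fern, tulip, lime, reed, bay, aster, rose, yew, elm}, right has 1 {poppy}.
  Root bay: left subtree has 4 nodes {fern, tulip, lime, reed}, right has 4 {aster, rose, yew, elm}.
    Root tulip: left subtree has 1 node {fern}, right has 2 {lime, reed}.
      Root lime: left subtree has 0 nodes { }, right has 1 {reed}.
    Root elm: left subtree has 3 nodes {aster, rose, yew}, right has 0 { }.
      Root rose: left subtree has 1 node {aster}, right has 1 {yew}.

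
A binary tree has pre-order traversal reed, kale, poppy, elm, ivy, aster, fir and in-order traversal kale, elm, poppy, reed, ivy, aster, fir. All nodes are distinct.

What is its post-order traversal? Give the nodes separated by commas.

The first element of pre-order is the root; it splits in-order into left and right subtrees.
Root reed: left subtree has 3 nodes {kale, elm, poppy}, right has 3 {ivy, aster, fir}.
  Root kale: left subtree has 0 nodes { }, right has 2 {elm, poppy}.
    Root poppy: left subtree has 1 node {elm}, right has 0 { }.
  Root ivy: left subtree has 0 nodes { }, right has 2 {aster, fir}.
    Root aster: left subtree has 0 nodes { }, right has 1 {fir}.

elm, poppy, kale, fir, aster, ivy, reed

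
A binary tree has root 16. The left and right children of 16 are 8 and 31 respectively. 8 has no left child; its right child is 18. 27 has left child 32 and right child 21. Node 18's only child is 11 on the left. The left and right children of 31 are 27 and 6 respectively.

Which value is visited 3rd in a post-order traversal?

Post-order visits the left subtree, then the right subtree, then the node.
At 16: go left to 8.
  At 8: no left child.
  At 8: go right to 18.
    At 18: go left to 11.
      11 is a leaf — visit 11.
    At 18: no right child.
    Visit 18.
  Visit 8.
At 16: go right to 31.
  At 31: go left to 27.
    At 27: go left to 32.
      32 is a leaf — visit 32.
    At 27: go right to 21.
      21 is a leaf — visit 21.
    Visit 27.
  At 31: go right to 6.
    6 is a leaf — visit 6.
  Visit 31.
Visit 16.
Full post-order sequence: 11, 18, 8, 32, 21, 27, 6, 31, 16.

8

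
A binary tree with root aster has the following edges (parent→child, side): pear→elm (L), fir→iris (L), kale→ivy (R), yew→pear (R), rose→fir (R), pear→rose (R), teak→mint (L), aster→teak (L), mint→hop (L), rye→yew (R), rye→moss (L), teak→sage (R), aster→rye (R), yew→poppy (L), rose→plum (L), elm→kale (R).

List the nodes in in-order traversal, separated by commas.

hop, mint, teak, sage, aster, moss, rye, poppy, yew, elm, kale, ivy, pear, plum, rose, iris, fir

In-order visits the left subtree, then the node, then the right subtree.
At aster: go left to teak.
  At teak: go left to mint.
    At mint: go left to hop.
      hop is a leaf — visit hop.
    Visit mint.
    At mint: no right child.
  Visit teak.
  At teak: go right to sage.
    sage is a leaf — visit sage.
Visit aster.
At aster: go right to rye.
  At rye: go left to moss.
    moss is a leaf — visit moss.
  Visit rye.
  At rye: go right to yew.
    At yew: go left to poppy.
      poppy is a leaf — visit poppy.
    Visit yew.
    At yew: go right to pear.
      At pear: go left to elm.
        At elm: no left child.
        Visit elm.
        At elm: go right to kale.
          At kale: no left child.
          Visit kale.
          At kale: go right to ivy.
            ivy is a leaf — visit ivy.
      Visit pear.
      At pear: go right to rose.
        At rose: go left to plum.
          plum is a leaf — visit plum.
        Visit rose.
        At rose: go right to fir.
          At fir: go left to iris.
            iris is a leaf — visit iris.
          Visit fir.
          At fir: no right child.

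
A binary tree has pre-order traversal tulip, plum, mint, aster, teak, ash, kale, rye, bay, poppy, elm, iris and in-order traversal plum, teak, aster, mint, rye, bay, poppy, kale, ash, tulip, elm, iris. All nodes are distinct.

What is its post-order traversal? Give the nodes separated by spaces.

The first element of pre-order is the root; it splits in-order into left and right subtrees.
Root tulip: left subtree has 9 nodes {plum, teak, aster, mint, rye, bay, poppy, kale, ash}, right has 2 {elm, iris}.
  Root plum: left subtree has 0 nodes { }, right has 8 {teak, aster, mint, rye, bay, poppy, kale, ash}.
    Root mint: left subtree has 2 nodes {teak, aster}, right has 5 {rye, bay, poppy, kale, ash}.
      Root aster: left subtree has 1 node {teak}, right has 0 { }.
      Root ash: left subtree has 4 nodes {rye, bay, poppy, kale}, right has 0 { }.
        Root kale: left subtree has 3 nodes {rye, bay, poppy}, right has 0 { }.
          Root rye: left subtree has 0 nodes { }, right has 2 {bay, poppy}.
            Root bay: left subtree has 0 nodes { }, right has 1 {poppy}.
  Root elm: left subtree has 0 nodes { }, right has 1 {iris}.

teak aster poppy bay rye kale ash mint plum iris elm tulip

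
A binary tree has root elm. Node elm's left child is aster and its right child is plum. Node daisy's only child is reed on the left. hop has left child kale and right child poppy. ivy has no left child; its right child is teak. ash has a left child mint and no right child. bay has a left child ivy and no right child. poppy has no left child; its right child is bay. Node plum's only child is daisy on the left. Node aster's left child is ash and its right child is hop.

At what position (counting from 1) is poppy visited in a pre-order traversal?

Pre-order visits the node, then its left subtree, then its right subtree.
Visit elm.
At elm: go left to aster.
  Visit aster.
  At aster: go left to ash.
    Visit ash.
    At ash: go left to mint.
      mint is a leaf — visit mint.
    At ash: no right child.
  At aster: go right to hop.
    Visit hop.
    At hop: go left to kale.
      kale is a leaf — visit kale.
    At hop: go right to poppy.
      Visit poppy.
      At poppy: no left child.
      At poppy: go right to bay.
        Visit bay.
        At bay: go left to ivy.
          Visit ivy.
          At ivy: no left child.
          At ivy: go right to teak.
            teak is a leaf — visit teak.
        At bay: no right child.
At elm: go right to plum.
  Visit plum.
  At plum: go left to daisy.
    Visit daisy.
    At daisy: go left to reed.
      reed is a leaf — visit reed.
    At daisy: no right child.
  At plum: no right child.
Full pre-order sequence: elm, aster, ash, mint, hop, kale, poppy, bay, ivy, teak, plum, daisy, reed.

7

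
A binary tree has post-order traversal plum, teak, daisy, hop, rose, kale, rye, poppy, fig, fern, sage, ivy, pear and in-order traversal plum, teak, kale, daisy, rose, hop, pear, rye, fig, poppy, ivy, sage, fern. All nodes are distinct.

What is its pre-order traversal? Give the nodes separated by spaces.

The last element of post-order is the root; it splits in-order into left and right subtrees.
Root pear: left subtree has 6 nodes {plum, teak, kale, daisy, rose, hop}, right has 6 {rye, fig, poppy, ivy, sage, fern}.
  Root kale: left subtree has 2 nodes {plum, teak}, right has 3 {daisy, rose, hop}.
    Root teak: left subtree has 1 node {plum}, right has 0 { }.
    Root rose: left subtree has 1 node {daisy}, right has 1 {hop}.
  Root ivy: left subtree has 3 nodes {rye, fig, poppy}, right has 2 {sage, fern}.
    Root fig: left subtree has 1 node {rye}, right has 1 {poppy}.
    Root sage: left subtree has 0 nodes { }, right has 1 {fern}.

pear kale teak plum rose daisy hop ivy fig rye poppy sage fern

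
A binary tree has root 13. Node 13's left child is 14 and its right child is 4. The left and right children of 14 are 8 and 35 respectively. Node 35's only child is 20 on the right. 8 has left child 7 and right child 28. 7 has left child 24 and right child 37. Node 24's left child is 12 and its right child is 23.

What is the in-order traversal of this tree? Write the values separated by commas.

In-order visits the left subtree, then the node, then the right subtree.
At 13: go left to 14.
  At 14: go left to 8.
    At 8: go left to 7.
      At 7: go left to 24.
        At 24: go left to 12.
          12 is a leaf — visit 12.
        Visit 24.
        At 24: go right to 23.
          23 is a leaf — visit 23.
      Visit 7.
      At 7: go right to 37.
        37 is a leaf — visit 37.
    Visit 8.
    At 8: go right to 28.
      28 is a leaf — visit 28.
  Visit 14.
  At 14: go right to 35.
    At 35: no left child.
    Visit 35.
    At 35: go right to 20.
      20 is a leaf — visit 20.
Visit 13.
At 13: go right to 4.
  4 is a leaf — visit 4.

12, 24, 23, 7, 37, 8, 28, 14, 35, 20, 13, 4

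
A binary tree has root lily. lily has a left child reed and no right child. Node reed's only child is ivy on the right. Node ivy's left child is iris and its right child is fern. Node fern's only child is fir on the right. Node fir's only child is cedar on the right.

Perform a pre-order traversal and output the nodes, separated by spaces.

Pre-order visits the node, then its left subtree, then its right subtree.
Visit lily.
At lily: go left to reed.
  Visit reed.
  At reed: no left child.
  At reed: go right to ivy.
    Visit ivy.
    At ivy: go left to iris.
      iris is a leaf — visit iris.
    At ivy: go right to fern.
      Visit fern.
      At fern: no left child.
      At fern: go right to fir.
        Visit fir.
        At fir: no left child.
        At fir: go right to cedar.
          cedar is a leaf — visit cedar.
At lily: no right child.

lily reed ivy iris fern fir cedar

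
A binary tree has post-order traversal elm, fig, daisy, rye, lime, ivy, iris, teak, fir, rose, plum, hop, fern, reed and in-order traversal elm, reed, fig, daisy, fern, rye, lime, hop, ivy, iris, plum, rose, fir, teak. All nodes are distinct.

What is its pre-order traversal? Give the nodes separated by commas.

reed, elm, fern, daisy, fig, hop, lime, rye, plum, iris, ivy, rose, fir, teak

The last element of post-order is the root; it splits in-order into left and right subtrees.
Root reed: left subtree has 1 node {elm}, right has 12 {fig, daisy, fern, rye, lime, hop, ivy, iris, plum, rose, fir, teak}.
  Root fern: left subtree has 2 nodes {fig, daisy}, right has 9 {rye, lime, hop, ivy, iris, plum, rose, fir, teak}.
    Root daisy: left subtree has 1 node {fig}, right has 0 { }.
    Root hop: left subtree has 2 nodes {rye, lime}, right has 6 {ivy, iris, plum, rose, fir, teak}.
      Root lime: left subtree has 1 node {rye}, right has 0 { }.
      Root plum: left subtree has 2 nodes {ivy, iris}, right has 3 {rose, fir, teak}.
        Root iris: left subtree has 1 node {ivy}, right has 0 { }.
        Root rose: left subtree has 0 nodes { }, right has 2 {fir, teak}.
          Root fir: left subtree has 0 nodes { }, right has 1 {teak}.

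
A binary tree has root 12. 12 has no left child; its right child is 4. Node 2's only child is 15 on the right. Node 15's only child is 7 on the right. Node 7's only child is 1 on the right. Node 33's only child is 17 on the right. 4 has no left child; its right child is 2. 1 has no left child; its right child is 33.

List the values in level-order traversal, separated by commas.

Level-order visits nodes level by level from the root, left to right within each level.
Level 0: 12
Level 1: 4
Level 2: 2
Level 3: 15
Level 4: 7
Level 5: 1
Level 6: 33
Level 7: 17

12, 4, 2, 15, 7, 1, 33, 17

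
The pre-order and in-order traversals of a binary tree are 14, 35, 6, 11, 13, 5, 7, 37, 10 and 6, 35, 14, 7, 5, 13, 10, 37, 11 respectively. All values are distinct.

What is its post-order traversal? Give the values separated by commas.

The first element of pre-order is the root; it splits in-order into left and right subtrees.
Root 14: left subtree has 2 nodes {6, 35}, right has 6 {7, 5, 13, 10, 37, 11}.
  Root 35: left subtree has 1 node {6}, right has 0 { }.
  Root 11: left subtree has 5 nodes {7, 5, 13, 10, 37}, right has 0 { }.
    Root 13: left subtree has 2 nodes {7, 5}, right has 2 {10, 37}.
      Root 5: left subtree has 1 node {7}, right has 0 { }.
      Root 37: left subtree has 1 node {10}, right has 0 { }.

6, 35, 7, 5, 10, 37, 13, 11, 14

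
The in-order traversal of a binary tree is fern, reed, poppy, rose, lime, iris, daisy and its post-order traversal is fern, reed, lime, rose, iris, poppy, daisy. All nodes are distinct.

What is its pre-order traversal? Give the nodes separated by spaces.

The last element of post-order is the root; it splits in-order into left and right subtrees.
Root daisy: left subtree has 6 nodes {fern, reed, poppy, rose, lime, iris}, right has 0 { }.
  Root poppy: left subtree has 2 nodes {fern, reed}, right has 3 {rose, lime, iris}.
    Root reed: left subtree has 1 node {fern}, right has 0 { }.
    Root iris: left subtree has 2 nodes {rose, lime}, right has 0 { }.
      Root rose: left subtree has 0 nodes { }, right has 1 {lime}.

daisy poppy reed fern iris rose lime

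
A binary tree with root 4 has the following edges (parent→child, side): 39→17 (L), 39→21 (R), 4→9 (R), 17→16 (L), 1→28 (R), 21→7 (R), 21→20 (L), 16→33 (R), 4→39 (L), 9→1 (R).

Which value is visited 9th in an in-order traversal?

In-order visits the left subtree, then the node, then the right subtree.
At 4: go left to 39.
  At 39: go left to 17.
    At 17: go left to 16.
      At 16: no left child.
      Visit 16.
      At 16: go right to 33.
        33 is a leaf — visit 33.
    Visit 17.
    At 17: no right child.
  Visit 39.
  At 39: go right to 21.
    At 21: go left to 20.
      20 is a leaf — visit 20.
    Visit 21.
    At 21: go right to 7.
      7 is a leaf — visit 7.
Visit 4.
At 4: go right to 9.
  At 9: no left child.
  Visit 9.
  At 9: go right to 1.
    At 1: no left child.
    Visit 1.
    At 1: go right to 28.
      28 is a leaf — visit 28.
Full in-order sequence: 16, 33, 17, 39, 20, 21, 7, 4, 9, 1, 28.

9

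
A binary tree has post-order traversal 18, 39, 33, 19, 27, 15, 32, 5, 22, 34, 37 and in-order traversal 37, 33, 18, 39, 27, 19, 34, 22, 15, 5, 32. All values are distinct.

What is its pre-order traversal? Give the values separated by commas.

The last element of post-order is the root; it splits in-order into left and right subtrees.
Root 37: left subtree has 0 nodes { }, right has 10 {33, 18, 39, 27, 19, 34, 22, 15, 5, 32}.
  Root 34: left subtree has 5 nodes {33, 18, 39, 27, 19}, right has 4 {22, 15, 5, 32}.
    Root 27: left subtree has 3 nodes {33, 18, 39}, right has 1 {19}.
      Root 33: left subtree has 0 nodes { }, right has 2 {18, 39}.
        Root 39: left subtree has 1 node {18}, right has 0 { }.
    Root 22: left subtree has 0 nodes { }, right has 3 {15, 5, 32}.
      Root 5: left subtree has 1 node {15}, right has 1 {32}.

37, 34, 27, 33, 39, 18, 19, 22, 5, 15, 32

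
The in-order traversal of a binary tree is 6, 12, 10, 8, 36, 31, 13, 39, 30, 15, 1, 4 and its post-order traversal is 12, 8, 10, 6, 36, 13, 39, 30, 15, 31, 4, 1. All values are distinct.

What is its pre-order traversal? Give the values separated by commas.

1, 31, 36, 6, 10, 12, 8, 15, 30, 39, 13, 4

The last element of post-order is the root; it splits in-order into left and right subtrees.
Root 1: left subtree has 10 nodes {6, 12, 10, 8, 36, 31, 13, 39, 30, 15}, right has 1 {4}.
  Root 31: left subtree has 5 nodes {6, 12, 10, 8, 36}, right has 4 {13, 39, 30, 15}.
    Root 36: left subtree has 4 nodes {6, 12, 10, 8}, right has 0 { }.
      Root 6: left subtree has 0 nodes { }, right has 3 {12, 10, 8}.
        Root 10: left subtree has 1 node {12}, right has 1 {8}.
    Root 15: left subtree has 3 nodes {13, 39, 30}, right has 0 { }.
      Root 30: left subtree has 2 nodes {13, 39}, right has 0 { }.
        Root 39: left subtree has 1 node {13}, right has 0 { }.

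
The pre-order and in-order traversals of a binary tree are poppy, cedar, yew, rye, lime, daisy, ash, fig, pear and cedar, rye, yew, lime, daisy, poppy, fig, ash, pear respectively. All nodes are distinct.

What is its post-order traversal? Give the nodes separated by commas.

The first element of pre-order is the root; it splits in-order into left and right subtrees.
Root poppy: left subtree has 5 nodes {cedar, rye, yew, lime, daisy}, right has 3 {fig, ash, pear}.
  Root cedar: left subtree has 0 nodes { }, right has 4 {rye, yew, lime, daisy}.
    Root yew: left subtree has 1 node {rye}, right has 2 {lime, daisy}.
      Root lime: left subtree has 0 nodes { }, right has 1 {daisy}.
  Root ash: left subtree has 1 node {fig}, right has 1 {pear}.

rye, daisy, lime, yew, cedar, fig, pear, ash, poppy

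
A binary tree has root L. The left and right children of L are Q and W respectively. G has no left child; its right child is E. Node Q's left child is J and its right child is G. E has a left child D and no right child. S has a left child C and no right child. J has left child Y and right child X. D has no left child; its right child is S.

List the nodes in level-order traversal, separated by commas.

Level-order visits nodes level by level from the root, left to right within each level.
Level 0: L
Level 1: Q, W
Level 2: J, G
Level 3: Y, X, E
Level 4: D
Level 5: S
Level 6: C

L, Q, W, J, G, Y, X, E, D, S, C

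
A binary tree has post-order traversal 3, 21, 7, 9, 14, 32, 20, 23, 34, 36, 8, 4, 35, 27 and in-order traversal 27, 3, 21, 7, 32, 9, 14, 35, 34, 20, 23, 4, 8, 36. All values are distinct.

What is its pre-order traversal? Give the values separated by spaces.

27 35 32 7 21 3 14 9 4 34 23 20 8 36

The last element of post-order is the root; it splits in-order into left and right subtrees.
Root 27: left subtree has 0 nodes { }, right has 13 {3, 21, 7, 32, 9, 14, 35, 34, 20, 23, 4, 8, 36}.
  Root 35: left subtree has 6 nodes {3, 21, 7, 32, 9, 14}, right has 6 {34, 20, 23, 4, 8, 36}.
    Root 32: left subtree has 3 nodes {3, 21, 7}, right has 2 {9, 14}.
      Root 7: left subtree has 2 nodes {3, 21}, right has 0 { }.
        Root 21: left subtree has 1 node {3}, right has 0 { }.
      Root 14: left subtree has 1 node {9}, right has 0 { }.
    Root 4: left subtree has 3 nodes {34, 20, 23}, right has 2 {8, 36}.
      Root 34: left subtree has 0 nodes { }, right has 2 {20, 23}.
        Root 23: left subtree has 1 node {20}, right has 0 { }.
      Root 8: left subtree has 0 nodes { }, right has 1 {36}.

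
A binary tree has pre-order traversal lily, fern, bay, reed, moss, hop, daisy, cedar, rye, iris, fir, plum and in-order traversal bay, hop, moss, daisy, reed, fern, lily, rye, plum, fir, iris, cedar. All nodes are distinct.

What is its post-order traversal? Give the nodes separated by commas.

hop, daisy, moss, reed, bay, fern, plum, fir, iris, rye, cedar, lily

The first element of pre-order is the root; it splits in-order into left and right subtrees.
Root lily: left subtree has 6 nodes {bay, hop, moss, daisy, reed, fern}, right has 5 {rye, plum, fir, iris, cedar}.
  Root fern: left subtree has 5 nodes {bay, hop, moss, daisy, reed}, right has 0 { }.
    Root bay: left subtree has 0 nodes { }, right has 4 {hop, moss, daisy, reed}.
      Root reed: left subtree has 3 nodes {hop, moss, daisy}, right has 0 { }.
        Root moss: left subtree has 1 node {hop}, right has 1 {daisy}.
  Root cedar: left subtree has 4 nodes {rye, plum, fir, iris}, right has 0 { }.
    Root rye: left subtree has 0 nodes { }, right has 3 {plum, fir, iris}.
      Root iris: left subtree has 2 nodes {plum, fir}, right has 0 { }.
        Root fir: left subtree has 1 node {plum}, right has 0 { }.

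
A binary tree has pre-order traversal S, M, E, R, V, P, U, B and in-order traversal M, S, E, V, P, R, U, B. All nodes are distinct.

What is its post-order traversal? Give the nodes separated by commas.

The first element of pre-order is the root; it splits in-order into left and right subtrees.
Root S: left subtree has 1 node {M}, right has 6 {E, V, P, R, U, B}.
  Root E: left subtree has 0 nodes { }, right has 5 {V, P, R, U, B}.
    Root R: left subtree has 2 nodes {V, P}, right has 2 {U, B}.
      Root V: left subtree has 0 nodes { }, right has 1 {P}.
      Root U: left subtree has 0 nodes { }, right has 1 {B}.

M, P, V, B, U, R, E, S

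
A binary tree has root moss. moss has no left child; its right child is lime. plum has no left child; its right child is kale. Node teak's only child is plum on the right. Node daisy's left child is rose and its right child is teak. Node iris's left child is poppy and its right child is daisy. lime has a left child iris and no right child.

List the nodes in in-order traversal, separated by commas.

moss, poppy, iris, rose, daisy, teak, plum, kale, lime

In-order visits the left subtree, then the node, then the right subtree.
At moss: no left child.
Visit moss.
At moss: go right to lime.
  At lime: go left to iris.
    At iris: go left to poppy.
      poppy is a leaf — visit poppy.
    Visit iris.
    At iris: go right to daisy.
      At daisy: go left to rose.
        rose is a leaf — visit rose.
      Visit daisy.
      At daisy: go right to teak.
        At teak: no left child.
        Visit teak.
        At teak: go right to plum.
          At plum: no left child.
          Visit plum.
          At plum: go right to kale.
            kale is a leaf — visit kale.
  Visit lime.
  At lime: no right child.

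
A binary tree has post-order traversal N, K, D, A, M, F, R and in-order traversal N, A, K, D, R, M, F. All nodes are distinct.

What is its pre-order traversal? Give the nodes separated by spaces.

R A N D K F M

The last element of post-order is the root; it splits in-order into left and right subtrees.
Root R: left subtree has 4 nodes {N, A, K, D}, right has 2 {M, F}.
  Root A: left subtree has 1 node {N}, right has 2 {K, D}.
    Root D: left subtree has 1 node {K}, right has 0 { }.
  Root F: left subtree has 1 node {M}, right has 0 { }.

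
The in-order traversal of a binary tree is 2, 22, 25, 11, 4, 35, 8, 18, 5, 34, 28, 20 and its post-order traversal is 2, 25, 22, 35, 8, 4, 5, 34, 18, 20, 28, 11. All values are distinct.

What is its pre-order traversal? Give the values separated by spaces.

The last element of post-order is the root; it splits in-order into left and right subtrees.
Root 11: left subtree has 3 nodes {2, 22, 25}, right has 8 {4, 35, 8, 18, 5, 34, 28, 20}.
  Root 22: left subtree has 1 node {2}, right has 1 {25}.
  Root 28: left subtree has 6 nodes {4, 35, 8, 18, 5, 34}, right has 1 {20}.
    Root 18: left subtree has 3 nodes {4, 35, 8}, right has 2 {5, 34}.
      Root 4: left subtree has 0 nodes { }, right has 2 {35, 8}.
        Root 8: left subtree has 1 node {35}, right has 0 { }.
      Root 34: left subtree has 1 node {5}, right has 0 { }.

11 22 2 25 28 18 4 8 35 34 5 20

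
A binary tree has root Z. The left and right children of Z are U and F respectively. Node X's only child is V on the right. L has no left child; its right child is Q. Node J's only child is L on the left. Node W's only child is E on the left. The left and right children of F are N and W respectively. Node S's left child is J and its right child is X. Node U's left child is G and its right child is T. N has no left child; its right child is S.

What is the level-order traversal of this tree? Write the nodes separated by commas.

Z, U, F, G, T, N, W, S, E, J, X, L, V, Q

Level-order visits nodes level by level from the root, left to right within each level.
Level 0: Z
Level 1: U, F
Level 2: G, T, N, W
Level 3: S, E
Level 4: J, X
Level 5: L, V
Level 6: Q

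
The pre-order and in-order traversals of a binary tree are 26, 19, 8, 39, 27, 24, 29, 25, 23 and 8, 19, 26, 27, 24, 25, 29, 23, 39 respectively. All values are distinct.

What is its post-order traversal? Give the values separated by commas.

8, 19, 25, 23, 29, 24, 27, 39, 26

The first element of pre-order is the root; it splits in-order into left and right subtrees.
Root 26: left subtree has 2 nodes {8, 19}, right has 6 {27, 24, 25, 29, 23, 39}.
  Root 19: left subtree has 1 node {8}, right has 0 { }.
  Root 39: left subtree has 5 nodes {27, 24, 25, 29, 23}, right has 0 { }.
    Root 27: left subtree has 0 nodes { }, right has 4 {24, 25, 29, 23}.
      Root 24: left subtree has 0 nodes { }, right has 3 {25, 29, 23}.
        Root 29: left subtree has 1 node {25}, right has 1 {23}.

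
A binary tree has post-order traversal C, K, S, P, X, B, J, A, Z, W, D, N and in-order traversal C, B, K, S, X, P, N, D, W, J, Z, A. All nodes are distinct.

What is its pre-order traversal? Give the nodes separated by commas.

The last element of post-order is the root; it splits in-order into left and right subtrees.
Root N: left subtree has 6 nodes {C, B, K, S, X, P}, right has 5 {D, W, J, Z, A}.
  Root B: left subtree has 1 node {C}, right has 4 {K, S, X, P}.
    Root X: left subtree has 2 nodes {K, S}, right has 1 {P}.
      Root S: left subtree has 1 node {K}, right has 0 { }.
  Root D: left subtree has 0 nodes { }, right has 4 {W, J, Z, A}.
    Root W: left subtree has 0 nodes { }, right has 3 {J, Z, A}.
      Root Z: left subtree has 1 node {J}, right has 1 {A}.

N, B, C, X, S, K, P, D, W, Z, J, A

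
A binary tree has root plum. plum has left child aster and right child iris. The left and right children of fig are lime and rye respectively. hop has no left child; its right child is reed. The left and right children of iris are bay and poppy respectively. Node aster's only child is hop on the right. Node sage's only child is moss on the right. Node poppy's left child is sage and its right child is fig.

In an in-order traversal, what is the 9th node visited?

poppy

In-order visits the left subtree, then the node, then the right subtree.
At plum: go left to aster.
  At aster: no left child.
  Visit aster.
  At aster: go right to hop.
    At hop: no left child.
    Visit hop.
    At hop: go right to reed.
      reed is a leaf — visit reed.
Visit plum.
At plum: go right to iris.
  At iris: go left to bay.
    bay is a leaf — visit bay.
  Visit iris.
  At iris: go right to poppy.
    At poppy: go left to sage.
      At sage: no left child.
      Visit sage.
      At sage: go right to moss.
        moss is a leaf — visit moss.
    Visit poppy.
    At poppy: go right to fig.
      At fig: go left to lime.
        lime is a leaf — visit lime.
      Visit fig.
      At fig: go right to rye.
        rye is a leaf — visit rye.
Full in-order sequence: aster, hop, reed, plum, bay, iris, sage, moss, poppy, lime, fig, rye.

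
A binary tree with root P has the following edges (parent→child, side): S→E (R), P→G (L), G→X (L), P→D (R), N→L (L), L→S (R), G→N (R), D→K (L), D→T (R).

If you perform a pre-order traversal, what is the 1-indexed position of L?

Pre-order visits the node, then its left subtree, then its right subtree.
Visit P.
At P: go left to G.
  Visit G.
  At G: go left to X.
    X is a leaf — visit X.
  At G: go right to N.
    Visit N.
    At N: go left to L.
      Visit L.
      At L: no left child.
      At L: go right to S.
        Visit S.
        At S: no left child.
        At S: go right to E.
          E is a leaf — visit E.
    At N: no right child.
At P: go right to D.
  Visit D.
  At D: go left to K.
    K is a leaf — visit K.
  At D: go right to T.
    T is a leaf — visit T.
Full pre-order sequence: P, G, X, N, L, S, E, D, K, T.

5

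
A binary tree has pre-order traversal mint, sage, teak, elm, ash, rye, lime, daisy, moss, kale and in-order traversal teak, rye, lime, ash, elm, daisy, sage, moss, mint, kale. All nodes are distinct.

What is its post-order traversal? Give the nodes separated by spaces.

The first element of pre-order is the root; it splits in-order into left and right subtrees.
Root mint: left subtree has 8 nodes {teak, rye, lime, ash, elm, daisy, sage, moss}, right has 1 {kale}.
  Root sage: left subtree has 6 nodes {teak, rye, lime, ash, elm, daisy}, right has 1 {moss}.
    Root teak: left subtree has 0 nodes { }, right has 5 {rye, lime, ash, elm, daisy}.
      Root elm: left subtree has 3 nodes {rye, lime, ash}, right has 1 {daisy}.
        Root ash: left subtree has 2 nodes {rye, lime}, right has 0 { }.
          Root rye: left subtree has 0 nodes { }, right has 1 {lime}.

lime rye ash daisy elm teak moss sage kale mint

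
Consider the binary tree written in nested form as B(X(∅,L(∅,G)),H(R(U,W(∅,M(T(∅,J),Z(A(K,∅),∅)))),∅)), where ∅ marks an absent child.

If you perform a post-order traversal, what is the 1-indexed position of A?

8

Post-order visits the left subtree, then the right subtree, then the node.
At B: go left to X.
  At X: no left child.
  At X: go right to L.
    At L: no left child.
    At L: go right to G.
      G is a leaf — visit G.
    Visit L.
  Visit X.
At B: go right to H.
  At H: go left to R.
    At R: go left to U.
      U is a leaf — visit U.
    At R: go right to W.
      At W: no left child.
      At W: go right to M.
        At M: go left to T.
          At T: no left child.
          At T: go right to J.
            J is a leaf — visit J.
          Visit T.
        At M: go right to Z.
          At Z: go left to A.
            At A: go left to K.
              K is a leaf — visit K.
            At A: no right child.
            Visit A.
          At Z: no right child.
          Visit Z.
        Visit M.
      Visit W.
    Visit R.
  At H: no right child.
  Visit H.
Visit B.
Full post-order sequence: G, L, X, U, J, T, K, A, Z, M, W, R, H, B.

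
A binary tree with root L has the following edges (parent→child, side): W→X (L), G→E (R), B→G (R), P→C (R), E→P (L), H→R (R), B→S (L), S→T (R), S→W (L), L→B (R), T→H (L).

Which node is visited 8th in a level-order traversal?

X

Level-order visits nodes level by level from the root, left to right within each level.
Level 0: L
Level 1: B
Level 2: S, G
Level 3: W, T, E
Level 4: X, H, P
Level 5: R, C
Full level-order sequence: L, B, S, G, W, T, E, X, H, P, R, C.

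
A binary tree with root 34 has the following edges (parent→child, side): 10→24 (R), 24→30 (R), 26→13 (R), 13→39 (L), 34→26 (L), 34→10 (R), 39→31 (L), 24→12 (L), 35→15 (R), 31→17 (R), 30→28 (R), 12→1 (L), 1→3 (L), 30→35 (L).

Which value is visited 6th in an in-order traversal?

In-order visits the left subtree, then the node, then the right subtree.
At 34: go left to 26.
  At 26: no left child.
  Visit 26.
  At 26: go right to 13.
    At 13: go left to 39.
      At 39: go left to 31.
        At 31: no left child.
        Visit 31.
        At 31: go right to 17.
          17 is a leaf — visit 17.
      Visit 39.
      At 39: no right child.
    Visit 13.
    At 13: no right child.
Visit 34.
At 34: go right to 10.
  At 10: no left child.
  Visit 10.
  At 10: go right to 24.
    At 24: go left to 12.
      At 12: go left to 1.
        At 1: go left to 3.
          3 is a leaf — visit 3.
        Visit 1.
        At 1: no right child.
      Visit 12.
      At 12: no right child.
    Visit 24.
    At 24: go right to 30.
      At 30: go left to 35.
        At 35: no left child.
        Visit 35.
        At 35: go right to 15.
          15 is a leaf — visit 15.
      Visit 30.
      At 30: go right to 28.
        28 is a leaf — visit 28.
Full in-order sequence: 26, 31, 17, 39, 13, 34, 10, 3, 1, 12, 24, 35, 15, 30, 28.

34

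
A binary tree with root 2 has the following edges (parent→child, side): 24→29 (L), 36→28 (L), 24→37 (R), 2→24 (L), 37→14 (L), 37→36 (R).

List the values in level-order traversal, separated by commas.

2, 24, 29, 37, 14, 36, 28

Level-order visits nodes level by level from the root, left to right within each level.
Level 0: 2
Level 1: 24
Level 2: 29, 37
Level 3: 14, 36
Level 4: 28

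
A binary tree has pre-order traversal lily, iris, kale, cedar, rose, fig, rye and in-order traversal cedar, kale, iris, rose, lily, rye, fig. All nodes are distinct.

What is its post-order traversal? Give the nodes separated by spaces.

cedar kale rose iris rye fig lily

The first element of pre-order is the root; it splits in-order into left and right subtrees.
Root lily: left subtree has 4 nodes {cedar, kale, iris, rose}, right has 2 {rye, fig}.
  Root iris: left subtree has 2 nodes {cedar, kale}, right has 1 {rose}.
    Root kale: left subtree has 1 node {cedar}, right has 0 { }.
  Root fig: left subtree has 1 node {rye}, right has 0 { }.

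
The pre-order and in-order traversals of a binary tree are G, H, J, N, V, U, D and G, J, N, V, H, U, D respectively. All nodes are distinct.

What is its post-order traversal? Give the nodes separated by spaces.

V N J D U H G

The first element of pre-order is the root; it splits in-order into left and right subtrees.
Root G: left subtree has 0 nodes { }, right has 6 {J, N, V, H, U, D}.
  Root H: left subtree has 3 nodes {J, N, V}, right has 2 {U, D}.
    Root J: left subtree has 0 nodes { }, right has 2 {N, V}.
      Root N: left subtree has 0 nodes { }, right has 1 {V}.
    Root U: left subtree has 0 nodes { }, right has 1 {D}.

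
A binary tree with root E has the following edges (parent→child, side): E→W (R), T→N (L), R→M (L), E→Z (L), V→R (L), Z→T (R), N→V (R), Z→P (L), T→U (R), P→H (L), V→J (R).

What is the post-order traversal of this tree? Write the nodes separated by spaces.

Post-order visits the left subtree, then the right subtree, then the node.
At E: go left to Z.
  At Z: go left to P.
    At P: go left to H.
      H is a leaf — visit H.
    At P: no right child.
    Visit P.
  At Z: go right to T.
    At T: go left to N.
      At N: no left child.
      At N: go right to V.
        At V: go left to R.
          At R: go left to M.
            M is a leaf — visit M.
          At R: no right child.
          Visit R.
        At V: go right to J.
          J is a leaf — visit J.
        Visit V.
      Visit N.
    At T: go right to U.
      U is a leaf — visit U.
    Visit T.
  Visit Z.
At E: go right to W.
  W is a leaf — visit W.
Visit E.

H P M R J V N U T Z W E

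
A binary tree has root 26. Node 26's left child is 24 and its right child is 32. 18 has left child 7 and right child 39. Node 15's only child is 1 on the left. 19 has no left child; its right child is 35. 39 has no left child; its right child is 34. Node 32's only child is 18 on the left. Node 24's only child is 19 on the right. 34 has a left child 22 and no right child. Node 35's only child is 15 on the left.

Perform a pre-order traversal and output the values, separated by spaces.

26 24 19 35 15 1 32 18 7 39 34 22

Pre-order visits the node, then its left subtree, then its right subtree.
Visit 26.
At 26: go left to 24.
  Visit 24.
  At 24: no left child.
  At 24: go right to 19.
    Visit 19.
    At 19: no left child.
    At 19: go right to 35.
      Visit 35.
      At 35: go left to 15.
        Visit 15.
        At 15: go left to 1.
          1 is a leaf — visit 1.
        At 15: no right child.
      At 35: no right child.
At 26: go right to 32.
  Visit 32.
  At 32: go left to 18.
    Visit 18.
    At 18: go left to 7.
      7 is a leaf — visit 7.
    At 18: go right to 39.
      Visit 39.
      At 39: no left child.
      At 39: go right to 34.
        Visit 34.
        At 34: go left to 22.
          22 is a leaf — visit 22.
        At 34: no right child.
  At 32: no right child.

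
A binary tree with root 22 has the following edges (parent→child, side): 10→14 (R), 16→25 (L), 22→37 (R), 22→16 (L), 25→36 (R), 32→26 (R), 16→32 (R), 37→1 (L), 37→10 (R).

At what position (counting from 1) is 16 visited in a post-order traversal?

5

Post-order visits the left subtree, then the right subtree, then the node.
At 22: go left to 16.
  At 16: go left to 25.
    At 25: no left child.
    At 25: go right to 36.
      36 is a leaf — visit 36.
    Visit 25.
  At 16: go right to 32.
    At 32: no left child.
    At 32: go right to 26.
      26 is a leaf — visit 26.
    Visit 32.
  Visit 16.
At 22: go right to 37.
  At 37: go left to 1.
    1 is a leaf — visit 1.
  At 37: go right to 10.
    At 10: no left child.
    At 10: go right to 14.
      14 is a leaf — visit 14.
    Visit 10.
  Visit 37.
Visit 22.
Full post-order sequence: 36, 25, 26, 32, 16, 1, 14, 10, 37, 22.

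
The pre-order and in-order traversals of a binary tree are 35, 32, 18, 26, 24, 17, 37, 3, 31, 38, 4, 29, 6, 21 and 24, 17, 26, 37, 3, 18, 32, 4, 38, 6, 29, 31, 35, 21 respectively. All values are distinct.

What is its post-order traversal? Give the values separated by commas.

17, 24, 3, 37, 26, 18, 4, 6, 29, 38, 31, 32, 21, 35

The first element of pre-order is the root; it splits in-order into left and right subtrees.
Root 35: left subtree has 12 nodes {24, 17, 26, 37, 3, 18, 32, 4, 38, 6, 29, 31}, right has 1 {21}.
  Root 32: left subtree has 6 nodes {24, 17, 26, 37, 3, 18}, right has 5 {4, 38, 6, 29, 31}.
    Root 18: left subtree has 5 nodes {24, 17, 26, 37, 3}, right has 0 { }.
      Root 26: left subtree has 2 nodes {24, 17}, right has 2 {37, 3}.
        Root 24: left subtree has 0 nodes { }, right has 1 {17}.
        Root 37: left subtree has 0 nodes { }, right has 1 {3}.
    Root 31: left subtree has 4 nodes {4, 38, 6, 29}, right has 0 { }.
      Root 38: left subtree has 1 node {4}, right has 2 {6, 29}.
        Root 29: left subtree has 1 node {6}, right has 0 { }.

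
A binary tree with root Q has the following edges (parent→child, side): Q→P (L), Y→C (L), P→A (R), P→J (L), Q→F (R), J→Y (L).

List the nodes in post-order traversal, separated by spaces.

Post-order visits the left subtree, then the right subtree, then the node.
At Q: go left to P.
  At P: go left to J.
    At J: go left to Y.
      At Y: go left to C.
        C is a leaf — visit C.
      At Y: no right child.
      Visit Y.
    At J: no right child.
    Visit J.
  At P: go right to A.
    A is a leaf — visit A.
  Visit P.
At Q: go right to F.
  F is a leaf — visit F.
Visit Q.

C Y J A P F Q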